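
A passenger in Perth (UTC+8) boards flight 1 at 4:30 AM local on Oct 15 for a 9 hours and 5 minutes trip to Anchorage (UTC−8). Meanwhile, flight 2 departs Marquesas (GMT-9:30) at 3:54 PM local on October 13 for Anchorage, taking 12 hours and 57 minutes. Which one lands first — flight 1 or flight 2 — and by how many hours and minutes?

Flight 1 in UTC: 4:30 AM − 8:00 = 8:30 PM on Oct 14.
+9 hours and 5 minutes → arrive 5:35 AM UTC on Oct 15.
Flight 2 in UTC: 3:54 PM + 9:30 = 1:24 AM on Oct 14.
+12 hours 57 minutes → arrive 2:21 PM UTC on Oct 14.
Flight 2 lands earlier by 15 hours 14 minutes.

the second, by 15 hours 14 minutes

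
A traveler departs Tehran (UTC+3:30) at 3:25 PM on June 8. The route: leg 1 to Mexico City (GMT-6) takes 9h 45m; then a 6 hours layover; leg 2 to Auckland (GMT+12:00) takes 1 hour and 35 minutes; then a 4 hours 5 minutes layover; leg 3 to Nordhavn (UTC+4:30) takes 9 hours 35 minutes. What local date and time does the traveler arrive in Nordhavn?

Convert departure to UTC: 3:25 PM − 3:30 = 11:55 AM UTC on Jun 8.
Add 9 hours 45 minutes leg 1 → 9:40 PM UTC.
Add 6 hours layover in Mexico City → 3:40 AM UTC (Jun 9).
Add 1 hour and 35 minutes leg 2 → 5:15 AM UTC.
Add 4 hours and 5 minutes layover in Auckland → 9:20 AM UTC.
Add 9 hours and 35 minutes leg 3 → 6:55 PM UTC.
Nordhavn is UTC+4:30, so local arrival = 6:55 PM + 4:30 = 11:25 PM on Jun 9.

11:25 PM on Jun 9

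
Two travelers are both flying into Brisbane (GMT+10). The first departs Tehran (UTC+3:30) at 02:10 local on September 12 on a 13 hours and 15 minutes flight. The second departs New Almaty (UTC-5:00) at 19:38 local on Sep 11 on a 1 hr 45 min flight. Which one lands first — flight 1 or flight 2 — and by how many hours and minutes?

Flight 1 in UTC: 02:10 − 3:30 = 22:40 on Sep 11.
+13 hours 15 minutes → arrive 11:55 UTC on Sep 12.
Flight 2 in UTC: 19:38 + 5:00 = 00:38 on Sep 12.
+1 hour and 45 minutes → arrive 02:23 UTC on Sep 12.
Flight 2 lands earlier by 9 hours 32 minutes.

the second, by 9 hours 32 minutes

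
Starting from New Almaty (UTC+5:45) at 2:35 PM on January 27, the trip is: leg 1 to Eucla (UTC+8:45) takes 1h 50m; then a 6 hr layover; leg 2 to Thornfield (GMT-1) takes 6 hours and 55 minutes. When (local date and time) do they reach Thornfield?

Convert departure to UTC: 2:35 PM − 5:45 = 8:50 AM UTC on Jan 27.
Add 1 hour and 50 minutes leg 1 → 10:40 AM UTC.
Add 6 hours layover in Eucla → 4:40 PM UTC.
Add 6 hours 55 minutes leg 2 → 11:35 PM UTC.
Thornfield is UTC−1:00, so local arrival = 11:35 PM − 1:00 = 10:35 PM on Jan 27.

10:35 PM on January 27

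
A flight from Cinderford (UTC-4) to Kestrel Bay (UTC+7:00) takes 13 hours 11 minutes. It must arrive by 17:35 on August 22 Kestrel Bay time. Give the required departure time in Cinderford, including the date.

Target arrival in UTC: 17:35 − 7:00 = 10:35 on Aug 22.
Subtract 13 hours and 11 minutes → departure 21:24 UTC on Aug 21.
Cinderford is UTC−4:00: 21:24 − 4:00 = 17:24 on Aug 21.

17:24 on August 21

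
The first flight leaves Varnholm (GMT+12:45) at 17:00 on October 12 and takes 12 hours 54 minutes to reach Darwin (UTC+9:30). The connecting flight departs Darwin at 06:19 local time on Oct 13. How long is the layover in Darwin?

Convert departure to UTC: 17:00 − 12:45 = 04:15 UTC on Oct 12.
Add 12 hours and 54 minutes flight time → 17:09 UTC.
Darwin is UTC+9:30, so local arrival = 17:09 + 9:30 = 02:39 on Oct 13.
Layover = 06:19 − 02:39 = 3 hours 40 minutes.

3 hours 40 minutes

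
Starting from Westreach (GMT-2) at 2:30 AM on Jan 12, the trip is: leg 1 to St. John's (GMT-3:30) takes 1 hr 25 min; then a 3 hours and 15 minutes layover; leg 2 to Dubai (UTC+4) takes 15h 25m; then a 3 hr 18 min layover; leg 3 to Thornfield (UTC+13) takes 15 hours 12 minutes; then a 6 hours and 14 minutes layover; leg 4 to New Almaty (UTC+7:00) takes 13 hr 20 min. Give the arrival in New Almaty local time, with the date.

Convert departure to UTC: 2:30 AM + 2:00 = 4:30 AM UTC on Jan 12.
Add 1 hour and 25 minutes leg 1 → 5:55 AM UTC.
Add 3 hours and 15 minutes layover in St. John's → 9:10 AM UTC.
Add 15 hours and 25 minutes leg 2 → 12:35 AM UTC (Jan 13).
Add 3 hours 18 minutes layover in Dubai → 3:53 AM UTC.
Add 15 hours and 12 minutes leg 3 → 7:05 PM UTC.
Add 6 hours and 14 minutes layover in Thornfield → 1:19 AM UTC (Jan 14).
Add 13 hours 20 minutes leg 4 → 2:39 PM UTC.
New Almaty is UTC+7:00, so local arrival = 2:39 PM + 7:00 = 9:39 PM on Jan 14.

9:39 PM on January 14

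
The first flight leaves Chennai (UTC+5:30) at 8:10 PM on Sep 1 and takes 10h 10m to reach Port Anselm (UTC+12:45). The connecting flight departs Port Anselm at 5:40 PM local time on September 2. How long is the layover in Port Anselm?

4 hours 5 minutes

Convert departure to UTC: 8:10 PM − 5:30 = 2:40 PM UTC on Sep 1.
Add 10 hours 10 minutes flight time → 12:50 AM UTC (Sep 2).
Port Anselm is UTC+12:45, so local arrival = 12:50 AM + 12:45 = 1:35 PM on Sep 2.
Layover = 5:40 PM − 1:35 PM = 4 hours 5 minutes.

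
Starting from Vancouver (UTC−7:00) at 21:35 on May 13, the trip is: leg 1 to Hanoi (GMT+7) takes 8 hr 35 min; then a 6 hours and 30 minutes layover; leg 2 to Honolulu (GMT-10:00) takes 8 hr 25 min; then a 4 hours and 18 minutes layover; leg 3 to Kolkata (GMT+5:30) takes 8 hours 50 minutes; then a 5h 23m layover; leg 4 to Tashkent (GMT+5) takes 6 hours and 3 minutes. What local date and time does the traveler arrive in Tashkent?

09:39 on May 16

Convert departure to UTC: 21:35 + 7:00 = 04:35 UTC on May 14.
Add 8 hours and 35 minutes leg 1 → 13:10 UTC.
Add 6 hours and 30 minutes layover in Hanoi → 19:40 UTC.
Add 8 hours and 25 minutes leg 2 → 04:05 UTC (May 15).
Add 4 hours and 18 minutes layover in Honolulu → 08:23 UTC.
Add 8 hours 50 minutes leg 3 → 17:13 UTC.
Add 5 hours 23 minutes layover in Kolkata → 22:36 UTC.
Add 6 hours 3 minutes leg 4 → 04:39 UTC (May 16).
Tashkent is UTC+5:00, so local arrival = 04:39 + 5:00 = 09:39 on May 16.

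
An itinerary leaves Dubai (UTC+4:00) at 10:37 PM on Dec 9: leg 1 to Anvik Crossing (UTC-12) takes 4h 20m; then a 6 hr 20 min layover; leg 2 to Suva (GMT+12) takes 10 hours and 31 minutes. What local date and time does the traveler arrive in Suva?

Convert departure to UTC: 10:37 PM − 4:00 = 6:37 PM UTC on Dec 9.
Add 4 hours 20 minutes leg 1 → 10:57 PM UTC.
Add 6 hours 20 minutes layover in Anvik Crossing → 5:17 AM UTC (Dec 10).
Add 10 hours 31 minutes leg 2 → 3:48 PM UTC.
Suva is UTC+12:00, so local arrival = 3:48 PM + 12:00 = 3:48 AM on Dec 11.

3:48 AM on December 11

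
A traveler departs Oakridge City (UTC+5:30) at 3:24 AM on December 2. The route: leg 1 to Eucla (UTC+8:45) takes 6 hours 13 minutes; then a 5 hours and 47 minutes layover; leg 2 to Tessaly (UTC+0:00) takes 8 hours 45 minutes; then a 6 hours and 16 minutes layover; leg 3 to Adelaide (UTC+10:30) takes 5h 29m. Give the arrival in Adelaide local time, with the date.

Convert departure to UTC: 3:24 AM − 5:30 = 9:54 PM UTC on Dec 1.
Add 6 hours and 13 minutes leg 1 → 4:07 AM UTC (Dec 2).
Add 5 hours and 47 minutes layover in Eucla → 9:54 AM UTC.
Add 8 hours 45 minutes leg 2 → 6:39 PM UTC.
Add 6 hours 16 minutes layover in Tessaly → 12:55 AM UTC (Dec 3).
Add 5 hours 29 minutes leg 3 → 6:24 AM UTC.
Adelaide is UTC+10:30, so local arrival = 6:24 AM + 10:30 = 4:54 PM on Dec 3.

4:54 PM on Dec 3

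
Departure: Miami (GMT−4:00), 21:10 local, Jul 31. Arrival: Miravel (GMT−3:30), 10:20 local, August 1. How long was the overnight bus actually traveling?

Departure in UTC: 21:10 + 4:00 = 01:10 on Aug 1.
Arrival in UTC: 10:20 + 3:30 = 13:50 on Aug 1.
Elapsed = 13:50 − 01:10 = 12 hours 40 minutes.

12 hours 40 minutes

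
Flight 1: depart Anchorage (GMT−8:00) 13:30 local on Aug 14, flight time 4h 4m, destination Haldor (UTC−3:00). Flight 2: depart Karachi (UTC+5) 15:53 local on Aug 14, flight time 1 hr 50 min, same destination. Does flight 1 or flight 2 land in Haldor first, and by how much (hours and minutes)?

Flight 1 in UTC: 13:30 + 8:00 = 21:30 on Aug 14.
+4 hours and 4 minutes → arrive 01:34 UTC on Aug 15.
Flight 2 in UTC: 15:53 − 5:00 = 10:53 on Aug 14.
+1 hour 50 minutes → arrive 12:43 UTC on Aug 14.
Flight 2 lands earlier by 12 hours 51 minutes.

the second, by 12 hours 51 minutes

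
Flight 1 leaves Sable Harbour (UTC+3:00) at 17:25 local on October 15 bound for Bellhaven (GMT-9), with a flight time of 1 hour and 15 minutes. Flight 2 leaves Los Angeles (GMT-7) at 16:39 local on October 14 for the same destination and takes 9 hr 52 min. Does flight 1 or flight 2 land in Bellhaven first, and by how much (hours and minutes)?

Flight 1 in UTC: 17:25 − 3:00 = 14:25 on Oct 15.
+1 hour and 15 minutes → arrive 15:40 UTC on Oct 15.
Flight 2 in UTC: 16:39 + 7:00 = 23:39 on Oct 14.
+9 hours 52 minutes → arrive 09:31 UTC on Oct 15.
Flight 2 lands earlier by 6 hours 9 minutes.

the second, by 6 hours 9 minutes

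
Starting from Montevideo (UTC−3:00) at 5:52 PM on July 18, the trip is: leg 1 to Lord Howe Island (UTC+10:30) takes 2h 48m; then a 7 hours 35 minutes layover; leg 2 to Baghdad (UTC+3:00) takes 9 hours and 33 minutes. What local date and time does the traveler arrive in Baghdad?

Convert departure to UTC: 5:52 PM + 3:00 = 8:52 PM UTC on Jul 18.
Add 2 hours 48 minutes leg 1 → 11:40 PM UTC.
Add 7 hours and 35 minutes layover in Lord Howe Island → 7:15 AM UTC (Jul 19).
Add 9 hours 33 minutes leg 2 → 4:48 PM UTC.
Baghdad is UTC+3:00, so local arrival = 4:48 PM + 3:00 = 7:48 PM on Jul 19.

7:48 PM on July 19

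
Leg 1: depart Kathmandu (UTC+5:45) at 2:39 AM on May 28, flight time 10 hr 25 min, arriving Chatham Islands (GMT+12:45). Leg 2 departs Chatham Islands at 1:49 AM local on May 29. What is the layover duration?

5 hours 45 minutes

Convert departure to UTC: 2:39 AM − 5:45 = 8:54 PM UTC on May 27.
Add 10 hours and 25 minutes flight time → 7:19 AM UTC (May 28).
Chatham Islands is UTC+12:45, so local arrival = 7:19 AM + 12:45 = 8:04 PM on May 28.
Layover = 1:49 AM − 8:04 PM (+1 day) = 5 hours 45 minutes.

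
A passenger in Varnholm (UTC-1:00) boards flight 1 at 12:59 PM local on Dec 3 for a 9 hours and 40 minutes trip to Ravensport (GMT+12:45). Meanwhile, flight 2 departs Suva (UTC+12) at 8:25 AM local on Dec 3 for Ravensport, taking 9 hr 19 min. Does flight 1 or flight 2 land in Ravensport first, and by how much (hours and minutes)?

Flight 1 in UTC: 12:59 PM + 1:00 = 1:59 PM on Dec 3.
+9 hours 40 minutes → arrive 11:39 PM UTC on Dec 3.
Flight 2 in UTC: 8:25 AM − 12:00 = 8:25 PM on Dec 2.
+9 hours and 19 minutes → arrive 5:44 AM UTC on Dec 3.
Flight 2 lands earlier by 17 hours 55 minutes.

the second, by 17 hours 55 minutes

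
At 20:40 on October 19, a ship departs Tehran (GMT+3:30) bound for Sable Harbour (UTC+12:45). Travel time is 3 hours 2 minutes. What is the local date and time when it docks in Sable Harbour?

Convert departure to UTC: 20:40 − 3:30 = 17:10 UTC on Oct 19.
Add 3 hours and 2 minutes travel time → 20:12 UTC.
Sable Harbour is UTC+12:45, so local arrival = 20:12 + 12:45 = 08:57 on Oct 20.

08:57 on October 20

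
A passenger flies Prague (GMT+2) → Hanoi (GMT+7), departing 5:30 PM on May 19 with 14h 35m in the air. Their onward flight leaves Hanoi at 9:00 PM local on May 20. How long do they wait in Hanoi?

7 hours 55 minutes

Convert departure to UTC: 5:30 PM − 2:00 = 3:30 PM UTC on May 19.
Add 14 hours 35 minutes flight time → 6:05 AM UTC (May 20).
Hanoi is UTC+7:00, so local arrival = 6:05 AM + 7:00 = 1:05 PM on May 20.
Layover = 9:00 PM − 1:05 PM = 7 hours 55 minutes.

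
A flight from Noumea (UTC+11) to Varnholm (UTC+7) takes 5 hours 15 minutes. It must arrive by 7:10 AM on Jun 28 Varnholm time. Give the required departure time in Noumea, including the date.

Target arrival in UTC: 7:10 AM − 7:00 = 12:10 AM on Jun 28.
Subtract 5 hours 15 minutes → departure 6:55 PM UTC on Jun 27.
Noumea is UTC+11:00: 6:55 PM + 11:00 = 5:55 AM on Jun 28.

5:55 AM on June 28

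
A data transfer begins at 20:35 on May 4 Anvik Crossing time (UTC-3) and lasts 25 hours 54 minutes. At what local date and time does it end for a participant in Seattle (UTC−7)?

18:29 on May 5

Convert start to UTC: 20:35 + 3:00 = 23:35 UTC on May 4.
Add 25 hours 54 minutes duration → 01:29 UTC (May 6).
Seattle is UTC−7:00, so local end time = 01:29 − 7:00 = 18:29 on May 5.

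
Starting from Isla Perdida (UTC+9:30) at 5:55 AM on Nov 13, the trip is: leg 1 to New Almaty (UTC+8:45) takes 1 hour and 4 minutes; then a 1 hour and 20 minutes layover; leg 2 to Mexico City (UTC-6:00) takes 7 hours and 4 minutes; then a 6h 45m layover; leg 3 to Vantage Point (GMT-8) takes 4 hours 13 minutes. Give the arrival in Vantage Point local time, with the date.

8:51 AM on November 13

Convert departure to UTC: 5:55 AM − 9:30 = 8:25 PM UTC on Nov 12.
Add 1 hour 4 minutes leg 1 → 9:29 PM UTC.
Add 1 hour 20 minutes layover in New Almaty → 10:49 PM UTC.
Add 7 hours 4 minutes leg 2 → 5:53 AM UTC (Nov 13).
Add 6 hours 45 minutes layover in Mexico City → 12:38 PM UTC.
Add 4 hours 13 minutes leg 3 → 4:51 PM UTC.
Vantage Point is UTC−8:00, so local arrival = 4:51 PM − 8:00 = 8:51 AM on Nov 13.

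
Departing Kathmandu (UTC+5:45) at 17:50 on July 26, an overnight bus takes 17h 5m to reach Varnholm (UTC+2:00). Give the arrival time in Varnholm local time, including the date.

Convert departure to UTC: 17:50 − 5:45 = 12:05 UTC on Jul 26.
Add 17 hours 5 minutes travel time → 05:10 UTC (Jul 27).
Varnholm is UTC+2:00, so local arrival = 05:10 + 2:00 = 07:10 on Jul 27.

07:10 on July 27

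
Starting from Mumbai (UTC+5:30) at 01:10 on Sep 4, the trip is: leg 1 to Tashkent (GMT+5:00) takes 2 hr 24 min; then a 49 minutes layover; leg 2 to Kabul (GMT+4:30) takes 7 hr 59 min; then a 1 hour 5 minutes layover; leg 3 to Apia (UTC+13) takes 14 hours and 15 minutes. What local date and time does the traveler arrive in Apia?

Convert departure to UTC: 01:10 − 5:30 = 19:40 UTC on Sep 3.
Add 2 hours and 24 minutes leg 1 → 22:04 UTC.
Add 49 minutes layover in Tashkent → 22:53 UTC.
Add 7 hours 59 minutes leg 2 → 06:52 UTC (Sep 4).
Add 1 hour 5 minutes layover in Kabul → 07:57 UTC.
Add 14 hours and 15 minutes leg 3 → 22:12 UTC.
Apia is UTC+13:00, so local arrival = 22:12 + 13:00 = 11:12 on Sep 5.

11:12 on Sep 5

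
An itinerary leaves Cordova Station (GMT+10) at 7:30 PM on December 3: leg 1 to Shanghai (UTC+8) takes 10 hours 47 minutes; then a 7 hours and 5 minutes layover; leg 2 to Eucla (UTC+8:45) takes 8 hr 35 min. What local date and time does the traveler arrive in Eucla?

8:42 PM on December 4

Convert departure to UTC: 7:30 PM − 10:00 = 9:30 AM UTC on Dec 3.
Add 10 hours 47 minutes leg 1 → 8:17 PM UTC.
Add 7 hours 5 minutes layover in Shanghai → 3:22 AM UTC (Dec 4).
Add 8 hours 35 minutes leg 2 → 11:57 AM UTC.
Eucla is UTC+8:45, so local arrival = 11:57 AM + 8:45 = 8:42 PM on Dec 4.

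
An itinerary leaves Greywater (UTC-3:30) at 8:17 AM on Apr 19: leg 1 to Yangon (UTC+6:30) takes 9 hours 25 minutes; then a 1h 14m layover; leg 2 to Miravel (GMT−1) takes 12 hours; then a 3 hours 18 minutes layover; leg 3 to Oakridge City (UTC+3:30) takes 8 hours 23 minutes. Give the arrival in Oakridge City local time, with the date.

Convert departure to UTC: 8:17 AM + 3:30 = 11:47 AM UTC on Apr 19.
Add 9 hours 25 minutes leg 1 → 9:12 PM UTC.
Add 1 hour and 14 minutes layover in Yangon → 10:26 PM UTC.
Add 12 hours leg 2 → 10:26 AM UTC (Apr 20).
Add 3 hours and 18 minutes layover in Miravel → 1:44 PM UTC.
Add 8 hours 23 minutes leg 3 → 10:07 PM UTC.
Oakridge City is UTC+3:30, so local arrival = 10:07 PM + 3:30 = 1:37 AM on Apr 21.

1:37 AM on Apr 21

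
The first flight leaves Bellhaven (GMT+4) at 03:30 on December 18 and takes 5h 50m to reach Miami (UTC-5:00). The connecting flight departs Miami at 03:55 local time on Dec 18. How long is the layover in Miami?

Convert departure to UTC: 03:30 − 4:00 = 23:30 UTC on Dec 17.
Add 5 hours and 50 minutes flight time → 05:20 UTC (Dec 18).
Miami is UTC−5:00, so local arrival = 05:20 − 5:00 = 00:20 on Dec 18.
Layover = 03:55 − 00:20 = 3 hours 35 minutes.

3 hours 35 minutes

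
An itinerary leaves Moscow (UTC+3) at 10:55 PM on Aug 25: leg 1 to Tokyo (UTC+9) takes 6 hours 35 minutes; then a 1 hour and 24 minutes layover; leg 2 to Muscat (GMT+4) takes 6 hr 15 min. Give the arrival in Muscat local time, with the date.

2:09 PM on August 26

Convert departure to UTC: 10:55 PM − 3:00 = 7:55 PM UTC on Aug 25.
Add 6 hours 35 minutes leg 1 → 2:30 AM UTC (Aug 26).
Add 1 hour and 24 minutes layover in Tokyo → 3:54 AM UTC.
Add 6 hours 15 minutes leg 2 → 10:09 AM UTC.
Muscat is UTC+4:00, so local arrival = 10:09 AM + 4:00 = 2:09 PM on Aug 26.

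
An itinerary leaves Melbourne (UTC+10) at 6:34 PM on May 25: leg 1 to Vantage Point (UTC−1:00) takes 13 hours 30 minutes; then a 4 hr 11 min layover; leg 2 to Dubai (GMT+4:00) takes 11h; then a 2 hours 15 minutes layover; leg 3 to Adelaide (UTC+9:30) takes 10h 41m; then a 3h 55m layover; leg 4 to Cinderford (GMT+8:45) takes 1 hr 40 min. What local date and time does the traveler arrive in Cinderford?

4:31 PM on May 27

Convert departure to UTC: 6:34 PM − 10:00 = 8:34 AM UTC on May 25.
Add 13 hours 30 minutes leg 1 → 10:04 PM UTC.
Add 4 hours 11 minutes layover in Vantage Point → 2:15 AM UTC (May 26).
Add 11 hours leg 2 → 1:15 PM UTC.
Add 2 hours 15 minutes layover in Dubai → 3:30 PM UTC.
Add 10 hours and 41 minutes leg 3 → 2:11 AM UTC (May 27).
Add 3 hours and 55 minutes layover in Adelaide → 6:06 AM UTC.
Add 1 hour and 40 minutes leg 4 → 7:46 AM UTC.
Cinderford is UTC+8:45, so local arrival = 7:46 AM + 8:45 = 4:31 PM on May 27.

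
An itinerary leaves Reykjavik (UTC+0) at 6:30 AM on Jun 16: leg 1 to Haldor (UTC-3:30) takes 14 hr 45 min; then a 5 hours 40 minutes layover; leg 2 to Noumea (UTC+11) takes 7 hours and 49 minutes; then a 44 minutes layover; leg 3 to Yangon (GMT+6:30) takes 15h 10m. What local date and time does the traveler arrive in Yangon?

Reykjavik is at UTC+0, so departure is already 6:30 AM UTC on Jun 16.
Add 14 hours and 45 minutes leg 1 → 9:15 PM UTC.
Add 5 hours and 40 minutes layover in Haldor → 2:55 AM UTC (Jun 17).
Add 7 hours and 49 minutes leg 2 → 10:44 AM UTC.
Add 44 minutes layover in Noumea → 11:28 AM UTC.
Add 15 hours 10 minutes leg 3 → 2:38 AM UTC (Jun 18).
Yangon is UTC+6:30, so local arrival = 2:38 AM + 6:30 = 9:08 AM on Jun 18.

9:08 AM on Jun 18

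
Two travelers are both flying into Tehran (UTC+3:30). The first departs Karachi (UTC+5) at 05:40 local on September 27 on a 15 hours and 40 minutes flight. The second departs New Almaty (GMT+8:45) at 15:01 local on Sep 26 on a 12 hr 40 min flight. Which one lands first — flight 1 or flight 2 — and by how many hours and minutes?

Flight 1 in UTC: 05:40 − 5:00 = 00:40 on Sep 27.
+15 hours and 40 minutes → arrive 16:20 UTC on Sep 27.
Flight 2 in UTC: 15:01 − 8:45 = 06:16 on Sep 26.
+12 hours and 40 minutes → arrive 18:56 UTC on Sep 26.
Flight 2 lands earlier by 21 hours 24 minutes.

the second, by 21 hours 24 minutes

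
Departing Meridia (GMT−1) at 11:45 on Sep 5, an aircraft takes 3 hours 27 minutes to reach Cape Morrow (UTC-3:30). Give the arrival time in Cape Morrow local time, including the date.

12:42 on Sep 5

Convert departure to UTC: 11:45 + 1:00 = 12:45 UTC on Sep 5.
Add 3 hours 27 minutes travel time → 16:12 UTC.
Cape Morrow is UTC−3:30, so local arrival = 16:12 − 3:30 = 12:42 on Sep 5.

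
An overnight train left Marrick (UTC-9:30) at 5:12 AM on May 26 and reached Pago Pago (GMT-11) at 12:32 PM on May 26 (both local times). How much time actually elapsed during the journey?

8 hours 50 minutes

Pago Pago is 1:30 behind Marrick.
Clock-face elapsed time (ignoring zones) is 7 hours 20 minutes.
Actual elapsed = 7 hours 20 minutes + 1:30 = 8 hours 50 minutes.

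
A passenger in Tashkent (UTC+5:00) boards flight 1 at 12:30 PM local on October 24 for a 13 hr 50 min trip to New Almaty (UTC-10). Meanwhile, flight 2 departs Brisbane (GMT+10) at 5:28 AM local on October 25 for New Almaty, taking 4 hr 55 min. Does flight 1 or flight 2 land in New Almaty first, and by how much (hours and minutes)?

Flight 1 in UTC: 12:30 PM − 5:00 = 7:30 AM on Oct 24.
+13 hours 50 minutes → arrive 9:20 PM UTC on Oct 24.
Flight 2 in UTC: 5:28 AM − 10:00 = 7:28 PM on Oct 24.
+4 hours and 55 minutes → arrive 12:23 AM UTC on Oct 25.
Flight 1 lands earlier by 3 hours 3 minutes.

the first, by 3 hours 3 minutes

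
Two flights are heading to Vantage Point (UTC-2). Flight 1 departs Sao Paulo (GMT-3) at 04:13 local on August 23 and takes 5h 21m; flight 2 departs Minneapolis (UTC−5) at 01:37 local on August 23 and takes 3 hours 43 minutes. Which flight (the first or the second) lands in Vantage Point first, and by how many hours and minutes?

the second, by 2 hours 14 minutes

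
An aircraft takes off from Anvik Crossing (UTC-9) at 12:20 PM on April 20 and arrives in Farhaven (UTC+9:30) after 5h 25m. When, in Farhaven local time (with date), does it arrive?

12:15 PM on April 21

Convert departure to UTC: 12:20 PM + 9:00 = 9:20 PM UTC on Apr 20.
Add 5 hours 25 minutes travel time → 2:45 AM UTC (Apr 21).
Farhaven is UTC+9:30, so local arrival = 2:45 AM + 9:30 = 12:15 PM on Apr 21.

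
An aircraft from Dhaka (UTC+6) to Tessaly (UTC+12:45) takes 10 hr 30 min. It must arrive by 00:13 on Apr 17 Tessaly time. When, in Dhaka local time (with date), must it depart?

Target arrival in UTC: 00:13 − 12:45 = 11:28 on Apr 16.
Subtract 10 hours 30 minutes → departure 00:58 UTC on Apr 16.
Dhaka is UTC+6:00: 00:58 + 6:00 = 06:58 on Apr 16.

06:58 on April 16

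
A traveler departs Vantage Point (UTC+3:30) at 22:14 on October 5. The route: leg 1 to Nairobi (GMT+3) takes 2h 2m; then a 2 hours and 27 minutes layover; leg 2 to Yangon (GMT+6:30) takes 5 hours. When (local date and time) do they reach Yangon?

Convert departure to UTC: 22:14 − 3:30 = 18:44 UTC on Oct 5.
Add 2 hours 2 minutes leg 1 → 20:46 UTC.
Add 2 hours 27 minutes layover in Nairobi → 23:13 UTC.
Add 5 hours leg 2 → 04:13 UTC (Oct 6).
Yangon is UTC+6:30, so local arrival = 04:13 + 6:30 = 10:43 on Oct 6.

10:43 on Oct 6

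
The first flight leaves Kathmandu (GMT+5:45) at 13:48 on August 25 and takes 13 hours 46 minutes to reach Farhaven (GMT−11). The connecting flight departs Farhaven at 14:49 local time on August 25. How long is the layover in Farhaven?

4 hours

Convert departure to UTC: 13:48 − 5:45 = 08:03 UTC on Aug 25.
Add 13 hours 46 minutes flight time → 21:49 UTC.
Farhaven is UTC−11:00, so local arrival = 21:49 − 11:00 = 10:49 on Aug 25.
Layover = 14:49 − 10:49 = 4 hours.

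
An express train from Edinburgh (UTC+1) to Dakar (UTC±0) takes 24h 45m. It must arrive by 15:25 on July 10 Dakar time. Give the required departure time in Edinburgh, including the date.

15:40 on July 9

Target arrival is already UTC: 15:25 on Jul 10.
Subtract 24 hours 45 minutes → departure 14:40 UTC on Jul 9.
Edinburgh is UTC+1:00: 14:40 + 1:00 = 15:40 on Jul 9.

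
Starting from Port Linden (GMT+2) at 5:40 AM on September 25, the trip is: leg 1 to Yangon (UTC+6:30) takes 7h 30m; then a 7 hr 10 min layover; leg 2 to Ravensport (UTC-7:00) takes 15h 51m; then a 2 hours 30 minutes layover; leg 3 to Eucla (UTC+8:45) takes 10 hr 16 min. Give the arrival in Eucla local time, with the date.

Convert departure to UTC: 5:40 AM − 2:00 = 3:40 AM UTC on Sep 25.
Add 7 hours and 30 minutes leg 1 → 11:10 AM UTC.
Add 7 hours and 10 minutes layover in Yangon → 6:20 PM UTC.
Add 15 hours and 51 minutes leg 2 → 10:11 AM UTC (Sep 26).
Add 2 hours 30 minutes layover in Ravensport → 12:41 PM UTC.
Add 10 hours and 16 minutes leg 3 → 10:57 PM UTC.
Eucla is UTC+8:45, so local arrival = 10:57 PM + 8:45 = 7:42 AM on Sep 27.

7:42 AM on September 27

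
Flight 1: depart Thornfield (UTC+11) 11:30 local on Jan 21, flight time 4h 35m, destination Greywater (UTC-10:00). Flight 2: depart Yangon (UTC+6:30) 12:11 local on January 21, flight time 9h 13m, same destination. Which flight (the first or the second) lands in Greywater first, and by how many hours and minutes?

Flight 1 in UTC: 11:30 − 11:00 = 00:30 on Jan 21.
+4 hours and 35 minutes → arrive 05:05 UTC on Jan 21.
Flight 2 in UTC: 12:11 − 6:30 = 05:41 on Jan 21.
+9 hours and 13 minutes → arrive 14:54 UTC on Jan 21.
Flight 1 lands earlier by 9 hours 49 minutes.

the first, by 9 hours 49 minutes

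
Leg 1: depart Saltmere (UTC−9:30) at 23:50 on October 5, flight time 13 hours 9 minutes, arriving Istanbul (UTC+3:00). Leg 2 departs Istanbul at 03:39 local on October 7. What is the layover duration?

2 hours 10 minutes

Convert departure to UTC: 23:50 + 9:30 = 09:20 UTC on Oct 6.
Add 13 hours and 9 minutes flight time → 22:29 UTC.
Istanbul is UTC+3:00, so local arrival = 22:29 + 3:00 = 01:29 on Oct 7.
Layover = 03:39 − 01:29 = 2 hours 10 minutes.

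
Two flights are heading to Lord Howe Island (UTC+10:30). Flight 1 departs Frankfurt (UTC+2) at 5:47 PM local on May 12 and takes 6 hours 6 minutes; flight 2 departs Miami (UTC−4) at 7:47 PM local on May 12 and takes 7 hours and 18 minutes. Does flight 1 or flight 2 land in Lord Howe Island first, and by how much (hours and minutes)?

the first, by 9 hours 12 minutes

Flight 1 in UTC: 5:47 PM − 2:00 = 3:47 PM on May 12.
+6 hours 6 minutes → arrive 9:53 PM UTC on May 12.
Flight 2 in UTC: 7:47 PM + 4:00 = 11:47 PM on May 12.
+7 hours and 18 minutes → arrive 7:05 AM UTC on May 13.
Flight 1 lands earlier by 9 hours 12 minutes.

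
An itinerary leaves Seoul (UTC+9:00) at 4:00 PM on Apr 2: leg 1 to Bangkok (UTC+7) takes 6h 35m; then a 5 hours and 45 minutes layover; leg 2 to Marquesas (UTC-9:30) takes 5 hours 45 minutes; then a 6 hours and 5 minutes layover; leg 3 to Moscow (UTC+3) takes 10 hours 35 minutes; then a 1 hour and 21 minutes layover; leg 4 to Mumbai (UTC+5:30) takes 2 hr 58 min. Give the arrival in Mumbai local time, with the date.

3:34 AM on Apr 4

Convert departure to UTC: 4:00 PM − 9:00 = 7:00 AM UTC on Apr 2.
Add 6 hours and 35 minutes leg 1 → 1:35 PM UTC.
Add 5 hours 45 minutes layover in Bangkok → 7:20 PM UTC.
Add 5 hours 45 minutes leg 2 → 1:05 AM UTC (Apr 3).
Add 6 hours and 5 minutes layover in Marquesas → 7:10 AM UTC.
Add 10 hours and 35 minutes leg 3 → 5:45 PM UTC.
Add 1 hour 21 minutes layover in Moscow → 7:06 PM UTC.
Add 2 hours 58 minutes leg 4 → 10:04 PM UTC.
Mumbai is UTC+5:30, so local arrival = 10:04 PM + 5:30 = 3:34 AM on Apr 4.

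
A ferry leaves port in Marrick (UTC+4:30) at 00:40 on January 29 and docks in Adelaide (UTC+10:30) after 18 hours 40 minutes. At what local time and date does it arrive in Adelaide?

Adelaide is 6:00 ahead of Marrick.
After 18 hours and 40 minutes it is 19:20 in Marrick.
Shift by the zone difference: 19:20 + 6:00 = 01:20 on Jan 30 in Adelaide.

01:20 on Jan 30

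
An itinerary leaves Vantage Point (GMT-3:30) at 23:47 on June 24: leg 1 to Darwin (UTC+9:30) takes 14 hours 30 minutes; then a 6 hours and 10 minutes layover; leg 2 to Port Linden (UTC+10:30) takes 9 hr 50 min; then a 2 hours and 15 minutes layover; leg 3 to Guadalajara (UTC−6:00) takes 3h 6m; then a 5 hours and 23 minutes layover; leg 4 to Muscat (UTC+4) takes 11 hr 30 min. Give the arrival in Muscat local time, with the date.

12:01 on June 27

Convert departure to UTC: 23:47 + 3:30 = 03:17 UTC on Jun 25.
Add 14 hours and 30 minutes leg 1 → 17:47 UTC.
Add 6 hours and 10 minutes layover in Darwin → 23:57 UTC.
Add 9 hours and 50 minutes leg 2 → 09:47 UTC (Jun 26).
Add 2 hours 15 minutes layover in Port Linden → 12:02 UTC.
Add 3 hours 6 minutes leg 3 → 15:08 UTC.
Add 5 hours and 23 minutes layover in Guadalajara → 20:31 UTC.
Add 11 hours 30 minutes leg 4 → 08:01 UTC (Jun 27).
Muscat is UTC+4:00, so local arrival = 08:01 + 4:00 = 12:01 on Jun 27.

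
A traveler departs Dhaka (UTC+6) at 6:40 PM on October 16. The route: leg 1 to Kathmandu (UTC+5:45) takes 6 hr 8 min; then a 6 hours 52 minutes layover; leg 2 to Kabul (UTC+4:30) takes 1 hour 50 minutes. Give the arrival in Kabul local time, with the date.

Convert departure to UTC: 6:40 PM − 6:00 = 12:40 PM UTC on Oct 16.
Add 6 hours 8 minutes leg 1 → 6:48 PM UTC.
Add 6 hours 52 minutes layover in Kathmandu → 1:40 AM UTC (Oct 17).
Add 1 hour 50 minutes leg 2 → 3:30 AM UTC.
Kabul is UTC+4:30, so local arrival = 3:30 AM + 4:30 = 8:00 AM on Oct 17.

8:00 AM on October 17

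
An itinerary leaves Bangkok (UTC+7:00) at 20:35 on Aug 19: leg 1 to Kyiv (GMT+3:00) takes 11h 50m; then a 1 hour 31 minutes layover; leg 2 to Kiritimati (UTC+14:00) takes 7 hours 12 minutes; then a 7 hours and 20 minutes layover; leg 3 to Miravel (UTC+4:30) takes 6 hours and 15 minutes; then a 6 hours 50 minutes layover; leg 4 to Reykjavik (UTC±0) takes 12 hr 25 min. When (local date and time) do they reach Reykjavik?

Convert departure to UTC: 20:35 − 7:00 = 13:35 UTC on Aug 19.
Add 11 hours and 50 minutes leg 1 → 01:25 UTC (Aug 20).
Add 1 hour 31 minutes layover in Kyiv → 02:56 UTC.
Add 7 hours 12 minutes leg 2 → 10:08 UTC.
Add 7 hours and 20 minutes layover in Kiritimati → 17:28 UTC.
Add 6 hours 15 minutes leg 3 → 23:43 UTC.
Add 6 hours and 50 minutes layover in Miravel → 06:33 UTC (Aug 21).
Add 12 hours and 25 minutes leg 4 → 18:58 UTC.
Reykjavik is UTC+0, so local arrival is the same: 18:58 on Aug 21.

18:58 on Aug 21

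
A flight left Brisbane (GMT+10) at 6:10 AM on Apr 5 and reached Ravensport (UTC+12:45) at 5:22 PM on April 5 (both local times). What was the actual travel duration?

Ravensport is 2:45 ahead of Brisbane.
Clock-face elapsed time (ignoring zones) is 11 hours 12 minutes.
Actual elapsed = 11 hours 12 minutes − 2:45 = 8 hours 27 minutes.

8 hours 27 minutes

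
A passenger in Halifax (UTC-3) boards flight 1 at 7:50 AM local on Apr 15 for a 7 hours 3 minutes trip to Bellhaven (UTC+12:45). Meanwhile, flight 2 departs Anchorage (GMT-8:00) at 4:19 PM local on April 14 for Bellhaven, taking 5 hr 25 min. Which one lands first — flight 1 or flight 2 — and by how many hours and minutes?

the second, by 12 hours 9 minutes

Flight 1 in UTC: 7:50 AM + 3:00 = 10:50 AM on Apr 15.
+7 hours 3 minutes → arrive 5:53 PM UTC on Apr 15.
Flight 2 in UTC: 4:19 PM + 8:00 = 12:19 AM on Apr 15.
+5 hours 25 minutes → arrive 5:44 AM UTC on Apr 15.
Flight 2 lands earlier by 12 hours 9 minutes.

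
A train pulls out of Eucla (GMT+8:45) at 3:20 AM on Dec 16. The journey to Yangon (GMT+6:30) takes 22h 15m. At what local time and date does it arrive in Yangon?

Convert departure to UTC: 3:20 AM − 8:45 = 6:35 PM UTC on Dec 15.
Add 22 hours 15 minutes travel time → 4:50 PM UTC (Dec 16).
Yangon is UTC+6:30, so local arrival = 4:50 PM + 6:30 = 11:20 PM on Dec 16.

11:20 PM on December 16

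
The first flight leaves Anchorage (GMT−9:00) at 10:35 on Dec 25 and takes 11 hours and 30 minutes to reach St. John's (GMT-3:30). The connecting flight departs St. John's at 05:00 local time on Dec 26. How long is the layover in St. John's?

1 hour 25 minutes

Convert departure to UTC: 10:35 + 9:00 = 19:35 UTC on Dec 25.
Add 11 hours and 30 minutes flight time → 07:05 UTC (Dec 26).
St. John's is UTC−3:30, so local arrival = 07:05 − 3:30 = 03:35 on Dec 26.
Layover = 05:00 − 03:35 = 1 hour 25 minutes.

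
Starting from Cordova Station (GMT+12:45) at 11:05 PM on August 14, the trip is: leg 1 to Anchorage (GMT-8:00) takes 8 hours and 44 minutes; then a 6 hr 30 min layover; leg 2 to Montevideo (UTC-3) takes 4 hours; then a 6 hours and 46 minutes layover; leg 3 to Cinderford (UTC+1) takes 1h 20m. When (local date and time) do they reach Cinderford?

Convert departure to UTC: 11:05 PM − 12:45 = 10:20 AM UTC on Aug 14.
Add 8 hours and 44 minutes leg 1 → 7:04 PM UTC.
Add 6 hours 30 minutes layover in Anchorage → 1:34 AM UTC (Aug 15).
Add 4 hours leg 2 → 5:34 AM UTC.
Add 6 hours and 46 minutes layover in Montevideo → 12:20 PM UTC.
Add 1 hour and 20 minutes leg 3 → 1:40 PM UTC.
Cinderford is UTC+1:00, so local arrival = 1:40 PM + 1:00 = 2:40 PM on Aug 15.

2:40 PM on Aug 15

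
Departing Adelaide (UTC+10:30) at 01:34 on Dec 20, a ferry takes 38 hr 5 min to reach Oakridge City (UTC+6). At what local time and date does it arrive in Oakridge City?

11:09 on December 21

Convert departure to UTC: 01:34 − 10:30 = 15:04 UTC on Dec 19.
Add 38 hours 5 minutes travel time → 05:09 UTC (Dec 21).
Oakridge City is UTC+6:00, so local arrival = 05:09 + 6:00 = 11:09 on Dec 21.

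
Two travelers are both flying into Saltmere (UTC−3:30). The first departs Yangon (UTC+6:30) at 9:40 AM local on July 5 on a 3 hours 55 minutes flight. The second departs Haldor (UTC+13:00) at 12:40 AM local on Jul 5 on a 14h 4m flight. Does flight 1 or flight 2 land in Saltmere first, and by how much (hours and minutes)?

the second, by 5 hours 21 minutes

Flight 1 in UTC: 9:40 AM − 6:30 = 3:10 AM on Jul 5.
+3 hours 55 minutes → arrive 7:05 AM UTC on Jul 5.
Flight 2 in UTC: 12:40 AM − 13:00 = 11:40 AM on Jul 4.
+14 hours and 4 minutes → arrive 1:44 AM UTC on Jul 5.
Flight 2 lands earlier by 5 hours 21 minutes.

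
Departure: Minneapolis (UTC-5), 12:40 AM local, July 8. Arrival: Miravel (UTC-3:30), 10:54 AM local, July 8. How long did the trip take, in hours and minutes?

8 hours 44 minutes

Departure in UTC: 12:40 AM + 5:00 = 5:40 AM on Jul 8.
Arrival in UTC: 10:54 AM + 3:30 = 2:24 PM on Jul 8.
Elapsed = 2:24 PM − 5:40 AM = 8 hours 44 minutes.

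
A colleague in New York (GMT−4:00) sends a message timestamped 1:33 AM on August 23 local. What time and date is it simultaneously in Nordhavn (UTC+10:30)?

4:03 PM on Aug 23

In UTC: 1:33 AM + 4:00 = 5:33 AM on Aug 23.
Nordhavn is UTC+10:30: 5:33 AM + 10:30 = 4:03 PM on Aug 23.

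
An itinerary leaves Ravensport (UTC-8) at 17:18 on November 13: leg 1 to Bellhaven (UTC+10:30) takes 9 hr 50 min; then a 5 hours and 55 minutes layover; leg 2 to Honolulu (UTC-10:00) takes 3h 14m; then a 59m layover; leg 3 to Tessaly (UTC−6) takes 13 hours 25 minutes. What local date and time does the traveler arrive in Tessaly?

Convert departure to UTC: 17:18 + 8:00 = 01:18 UTC on Nov 14.
Add 9 hours 50 minutes leg 1 → 11:08 UTC.
Add 5 hours and 55 minutes layover in Bellhaven → 17:03 UTC.
Add 3 hours and 14 minutes leg 2 → 20:17 UTC.
Add 59 minutes layover in Honolulu → 21:16 UTC.
Add 13 hours 25 minutes leg 3 → 10:41 UTC (Nov 15).
Tessaly is UTC−6:00, so local arrival = 10:41 − 6:00 = 04:41 on Nov 15.

04:41 on November 15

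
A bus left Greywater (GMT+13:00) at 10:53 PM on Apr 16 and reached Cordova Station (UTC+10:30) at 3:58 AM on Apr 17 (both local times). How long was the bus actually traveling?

7 hours 35 minutes

Departure in UTC: 10:53 PM − 13:00 = 9:53 AM on Apr 16.
Arrival in UTC: 3:58 AM − 10:30 = 5:28 PM on Apr 16.
Elapsed = 5:28 PM − 9:53 AM = 7 hours 35 minutes.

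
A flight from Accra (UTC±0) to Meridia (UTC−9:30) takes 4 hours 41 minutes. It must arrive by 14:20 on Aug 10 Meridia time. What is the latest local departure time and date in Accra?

Target arrival in UTC: 14:20 + 9:30 = 23:50 on Aug 10.
Subtract 4 hours 41 minutes → departure 19:09 UTC on Aug 10.
Accra is UTC+0, so departure is 19:09 on Aug 10.

19:09 on August 10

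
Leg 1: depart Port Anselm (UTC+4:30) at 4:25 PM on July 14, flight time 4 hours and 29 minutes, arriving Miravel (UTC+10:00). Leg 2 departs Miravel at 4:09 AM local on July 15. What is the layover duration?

1 hour 45 minutes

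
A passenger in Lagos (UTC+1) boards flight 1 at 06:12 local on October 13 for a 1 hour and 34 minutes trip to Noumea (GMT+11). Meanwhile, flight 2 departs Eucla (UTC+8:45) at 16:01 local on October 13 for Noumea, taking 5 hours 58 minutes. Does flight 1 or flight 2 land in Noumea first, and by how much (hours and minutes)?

Flight 1 in UTC: 06:12 − 1:00 = 05:12 on Oct 13.
+1 hour and 34 minutes → arrive 06:46 UTC on Oct 13.
Flight 2 in UTC: 16:01 − 8:45 = 07:16 on Oct 13.
+5 hours and 58 minutes → arrive 13:14 UTC on Oct 13.
Flight 1 lands earlier by 6 hours 28 minutes.

the first, by 6 hours 28 minutes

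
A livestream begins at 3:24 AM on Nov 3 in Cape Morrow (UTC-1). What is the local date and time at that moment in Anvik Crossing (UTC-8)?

8:24 PM on November 2

Anvik Crossing is 7:00 behind Cape Morrow.
Shift by the zone difference: 3:24 AM − 7:00 = 8:24 PM on Nov 2 in Anvik Crossing.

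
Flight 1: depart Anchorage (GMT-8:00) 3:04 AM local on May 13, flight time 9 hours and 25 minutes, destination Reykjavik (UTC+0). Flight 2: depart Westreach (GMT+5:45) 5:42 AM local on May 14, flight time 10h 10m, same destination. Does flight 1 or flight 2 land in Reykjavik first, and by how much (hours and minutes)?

Flight 1 in UTC: 3:04 AM + 8:00 = 11:04 AM on May 13.
+9 hours and 25 minutes → arrive 8:29 PM UTC on May 13.
Flight 2 in UTC: 5:42 AM − 5:45 = 11:57 PM on May 13.
+10 hours 10 minutes → arrive 10:07 AM UTC on May 14.
Flight 1 lands earlier by 13 hours 38 minutes.

the first, by 13 hours 38 minutes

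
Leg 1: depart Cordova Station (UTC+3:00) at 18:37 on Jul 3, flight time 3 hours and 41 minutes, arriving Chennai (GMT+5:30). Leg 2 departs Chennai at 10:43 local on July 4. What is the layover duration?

9 hours 55 minutes

Convert departure to UTC: 18:37 − 3:00 = 15:37 UTC on Jul 3.
Add 3 hours 41 minutes flight time → 19:18 UTC.
Chennai is UTC+5:30, so local arrival = 19:18 + 5:30 = 00:48 on Jul 4.
Layover = 10:43 − 00:48 = 9 hours 55 minutes.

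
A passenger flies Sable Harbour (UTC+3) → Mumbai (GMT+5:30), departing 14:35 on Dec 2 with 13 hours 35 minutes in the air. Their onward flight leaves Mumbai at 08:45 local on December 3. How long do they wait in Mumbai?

2 hours 5 minutes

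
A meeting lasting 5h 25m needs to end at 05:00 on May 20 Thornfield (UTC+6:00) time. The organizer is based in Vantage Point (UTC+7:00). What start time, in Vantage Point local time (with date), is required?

Target end time in UTC: 05:00 − 6:00 = 23:00 on May 19.
Subtract 5 hours 25 minutes → start 17:35 UTC on May 19.
Vantage Point is UTC+7:00: 17:35 + 7:00 = 00:35 on May 20.

00:35 on May 20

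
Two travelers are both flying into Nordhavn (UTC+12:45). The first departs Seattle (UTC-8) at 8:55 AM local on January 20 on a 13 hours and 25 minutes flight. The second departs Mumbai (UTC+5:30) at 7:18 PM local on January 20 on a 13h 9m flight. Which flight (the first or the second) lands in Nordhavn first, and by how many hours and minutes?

Flight 1 in UTC: 8:55 AM + 8:00 = 4:55 PM on Jan 20.
+13 hours and 25 minutes → arrive 6:20 AM UTC on Jan 21.
Flight 2 in UTC: 7:18 PM − 5:30 = 1:48 PM on Jan 20.
+13 hours 9 minutes → arrive 2:57 AM UTC on Jan 21.
Flight 2 lands earlier by 3 hours 23 minutes.

the second, by 3 hours 23 minutes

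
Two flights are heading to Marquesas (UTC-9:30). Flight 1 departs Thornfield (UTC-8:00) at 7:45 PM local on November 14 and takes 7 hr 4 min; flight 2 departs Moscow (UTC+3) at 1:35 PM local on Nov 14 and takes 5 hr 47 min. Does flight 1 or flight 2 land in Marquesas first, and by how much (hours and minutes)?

the second, by 18 hours 27 minutes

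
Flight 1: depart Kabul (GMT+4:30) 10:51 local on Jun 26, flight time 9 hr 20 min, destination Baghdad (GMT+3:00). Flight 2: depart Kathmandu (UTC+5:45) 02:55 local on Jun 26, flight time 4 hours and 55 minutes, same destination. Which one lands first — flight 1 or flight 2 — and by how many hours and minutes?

the second, by 13 hours 36 minutes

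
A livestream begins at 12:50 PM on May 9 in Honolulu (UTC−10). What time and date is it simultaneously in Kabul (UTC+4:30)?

3:20 AM on May 10

In UTC: 12:50 PM + 10:00 = 10:50 PM on May 9.
Kabul is UTC+4:30: 10:50 PM + 4:30 = 3:20 AM on May 10.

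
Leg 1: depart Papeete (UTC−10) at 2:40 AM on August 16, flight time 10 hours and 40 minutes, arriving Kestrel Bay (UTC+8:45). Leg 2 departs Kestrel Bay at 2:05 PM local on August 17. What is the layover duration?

Convert departure to UTC: 2:40 AM + 10:00 = 12:40 PM UTC on Aug 16.
Add 10 hours 40 minutes flight time → 11:20 PM UTC.
Kestrel Bay is UTC+8:45, so local arrival = 11:20 PM + 8:45 = 8:05 AM on Aug 17.
Layover = 2:05 PM − 8:05 AM = 6 hours.

6 hours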